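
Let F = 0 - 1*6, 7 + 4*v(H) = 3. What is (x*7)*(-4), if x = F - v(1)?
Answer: 140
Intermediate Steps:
v(H) = -1 (v(H) = -7/4 + (¼)*3 = -7/4 + ¾ = -1)
F = -6 (F = 0 - 6 = -6)
x = -5 (x = -6 - 1*(-1) = -6 + 1 = -5)
(x*7)*(-4) = -5*7*(-4) = -35*(-4) = 140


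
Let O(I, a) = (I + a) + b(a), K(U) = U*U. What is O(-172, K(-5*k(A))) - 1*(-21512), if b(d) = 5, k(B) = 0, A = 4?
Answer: 21345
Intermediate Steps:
K(U) = U²
O(I, a) = 5 + I + a (O(I, a) = (I + a) + 5 = 5 + I + a)
O(-172, K(-5*k(A))) - 1*(-21512) = (5 - 172 + (-5*0)²) - 1*(-21512) = (5 - 172 + 0²) + 21512 = (5 - 172 + 0) + 21512 = -167 + 21512 = 21345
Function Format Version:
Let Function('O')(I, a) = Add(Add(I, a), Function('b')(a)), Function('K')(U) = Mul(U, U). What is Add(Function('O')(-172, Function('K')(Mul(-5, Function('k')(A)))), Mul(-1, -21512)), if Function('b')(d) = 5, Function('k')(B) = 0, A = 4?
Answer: 21345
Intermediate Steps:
Function('K')(U) = Pow(U, 2)
Function('O')(I, a) = Add(5, I, a) (Function('O')(I, a) = Add(Add(I, a), 5) = Add(5, I, a))
Add(Function('O')(-172, Function('K')(Mul(-5, Function('k')(A)))), Mul(-1, -21512)) = Add(Add(5, -172, Pow(Mul(-5, 0), 2)), Mul(-1, -21512)) = Add(Add(5, -172, Pow(0, 2)), 21512) = Add(Add(5, -172, 0), 21512) = Add(-167, 21512) = 21345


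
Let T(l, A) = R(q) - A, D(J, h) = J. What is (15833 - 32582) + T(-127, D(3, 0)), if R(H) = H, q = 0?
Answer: -16752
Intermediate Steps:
T(l, A) = -A (T(l, A) = 0 - A = -A)
(15833 - 32582) + T(-127, D(3, 0)) = (15833 - 32582) - 1*3 = -16749 - 3 = -16752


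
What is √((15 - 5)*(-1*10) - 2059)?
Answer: I*√2159 ≈ 46.465*I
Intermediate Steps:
√((15 - 5)*(-1*10) - 2059) = √(10*(-10) - 2059) = √(-100 - 2059) = √(-2159) = I*√2159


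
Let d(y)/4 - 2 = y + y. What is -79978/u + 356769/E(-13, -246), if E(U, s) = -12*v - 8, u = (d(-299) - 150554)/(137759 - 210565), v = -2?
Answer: -19301257483/1223504 ≈ -15775.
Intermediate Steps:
d(y) = 8 + 8*y (d(y) = 8 + 4*(y + y) = 8 + 4*(2*y) = 8 + 8*y)
u = 76469/36403 (u = ((8 + 8*(-299)) - 150554)/(137759 - 210565) = ((8 - 2392) - 150554)/(-72806) = (-2384 - 150554)*(-1/72806) = -152938*(-1/72806) = 76469/36403 ≈ 2.1006)
E(U, s) = 16 (E(U, s) = -12*(-2) - 8 = 24 - 8 = 16)
-79978/u + 356769/E(-13, -246) = -79978/76469/36403 + 356769/16 = -79978*36403/76469 + 356769*(1/16) = -2911439134/76469 + 356769/16 = -19301257483/1223504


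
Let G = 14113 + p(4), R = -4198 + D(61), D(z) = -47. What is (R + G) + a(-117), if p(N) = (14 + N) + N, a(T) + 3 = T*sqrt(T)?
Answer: 9887 - 351*I*sqrt(13) ≈ 9887.0 - 1265.5*I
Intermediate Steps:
a(T) = -3 + T**(3/2) (a(T) = -3 + T*sqrt(T) = -3 + T**(3/2))
p(N) = 14 + 2*N
R = -4245 (R = -4198 - 47 = -4245)
G = 14135 (G = 14113 + (14 + 2*4) = 14113 + (14 + 8) = 14113 + 22 = 14135)
(R + G) + a(-117) = (-4245 + 14135) + (-3 + (-117)**(3/2)) = 9890 + (-3 - 351*I*sqrt(13)) = 9887 - 351*I*sqrt(13)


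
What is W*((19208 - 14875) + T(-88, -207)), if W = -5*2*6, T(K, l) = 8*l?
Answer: -160620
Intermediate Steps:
W = -60 (W = -10*6 = -60)
W*((19208 - 14875) + T(-88, -207)) = -60*((19208 - 14875) + 8*(-207)) = -60*(4333 - 1656) = -60*2677 = -160620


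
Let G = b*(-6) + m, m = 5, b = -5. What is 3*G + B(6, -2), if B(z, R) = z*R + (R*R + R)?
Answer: 95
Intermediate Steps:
B(z, R) = R + R**2 + R*z (B(z, R) = R*z + (R**2 + R) = R*z + (R + R**2) = R + R**2 + R*z)
G = 35 (G = -5*(-6) + 5 = 30 + 5 = 35)
3*G + B(6, -2) = 3*35 - 2*(1 - 2 + 6) = 105 - 2*5 = 105 - 10 = 95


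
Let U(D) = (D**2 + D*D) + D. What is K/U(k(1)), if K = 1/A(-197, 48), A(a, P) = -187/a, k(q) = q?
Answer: 197/561 ≈ 0.35116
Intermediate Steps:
U(D) = D + 2*D**2 (U(D) = (D**2 + D**2) + D = 2*D**2 + D = D + 2*D**2)
K = 197/187 (K = 1/(-187/(-197)) = 1/(-187*(-1/197)) = 1/(187/197) = 197/187 ≈ 1.0535)
K/U(k(1)) = 197/(187*((1*(1 + 2*1)))) = 197/(187*((1*(1 + 2)))) = 197/(187*((1*3))) = (197/187)/3 = (197/187)*(1/3) = 197/561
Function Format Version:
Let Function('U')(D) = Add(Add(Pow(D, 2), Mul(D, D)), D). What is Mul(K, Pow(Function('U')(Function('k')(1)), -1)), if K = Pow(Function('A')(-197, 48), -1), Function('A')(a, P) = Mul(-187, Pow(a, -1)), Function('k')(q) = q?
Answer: Rational(197, 561) ≈ 0.35116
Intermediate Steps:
Function('U')(D) = Add(D, Mul(2, Pow(D, 2))) (Function('U')(D) = Add(Add(Pow(D, 2), Pow(D, 2)), D) = Add(Mul(2, Pow(D, 2)), D) = Add(D, Mul(2, Pow(D, 2))))
K = Rational(197, 187) (K = Pow(Mul(-187, Pow(-197, -1)), -1) = Pow(Mul(-187, Rational(-1, 197)), -1) = Pow(Rational(187, 197), -1) = Rational(197, 187) ≈ 1.0535)
Mul(K, Pow(Function('U')(Function('k')(1)), -1)) = Mul(Rational(197, 187), Pow(Mul(1, Add(1, Mul(2, 1))), -1)) = Mul(Rational(197, 187), Pow(Mul(1, Add(1, 2)), -1)) = Mul(Rational(197, 187), Pow(Mul(1, 3), -1)) = Mul(Rational(197, 187), Pow(3, -1)) = Mul(Rational(197, 187), Rational(1, 3)) = Rational(197, 561)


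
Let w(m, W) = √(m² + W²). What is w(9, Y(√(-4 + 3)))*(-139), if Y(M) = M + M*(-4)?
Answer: -834*√2 ≈ -1179.5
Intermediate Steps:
Y(M) = -3*M (Y(M) = M - 4*M = -3*M)
w(m, W) = √(W² + m²)
w(9, Y(√(-4 + 3)))*(-139) = √((-3*√(-4 + 3))² + 9²)*(-139) = √((-3*I)² + 81)*(-139) = √(-9 + 81)*(-139) = √72*(-139) = (6*√2)*(-139) = -834*√2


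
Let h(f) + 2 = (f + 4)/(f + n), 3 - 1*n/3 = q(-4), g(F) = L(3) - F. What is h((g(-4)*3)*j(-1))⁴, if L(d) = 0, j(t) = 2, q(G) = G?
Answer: 14776336/4100625 ≈ 3.6034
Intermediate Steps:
g(F) = -F (g(F) = 0 - F = -F)
n = 21 (n = 9 - 3*(-4) = 9 + 12 = 21)
h(f) = -2 + (4 + f)/(21 + f) (h(f) = -2 + (f + 4)/(f + 21) = -2 + (4 + f)/(21 + f))
h((g(-4)*3)*j(-1))⁴ = ((-38 - -1*(-4)*3*2)/(21 + (-1*(-4)*3)*2))⁴ = ((-38 - 4*3*2)/(21 + (4*3)*2))⁴ = ((-38 - 12*2)/(21 + 12*2))⁴ = ((-38 - 1*24)/(21 + 24))⁴ = ((-38 - 24)/45)⁴ = ((1/45)*(-62))⁴ = (-62/45)⁴ = 14776336/4100625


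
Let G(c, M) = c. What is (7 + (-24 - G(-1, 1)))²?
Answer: 256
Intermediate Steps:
(7 + (-24 - G(-1, 1)))² = (7 + (-24 - 1*(-1)))² = (7 + (-24 + 1))² = (7 - 23)² = (-16)² = 256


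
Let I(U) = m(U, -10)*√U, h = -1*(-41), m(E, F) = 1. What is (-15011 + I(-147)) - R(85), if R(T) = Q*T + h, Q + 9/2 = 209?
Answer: -64869/2 + 7*I*√3 ≈ -32435.0 + 12.124*I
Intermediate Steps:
Q = 409/2 (Q = -9/2 + 209 = 409/2 ≈ 204.50)
h = 41
I(U) = √U (I(U) = 1*√U = √U)
R(T) = 41 + 409*T/2 (R(T) = 409*T/2 + 41 = 41 + 409*T/2)
(-15011 + I(-147)) - R(85) = (-15011 + √(-147)) - (41 + (409/2)*85) = (-15011 + 7*I*√3) - (41 + 34765/2) = (-15011 + 7*I*√3) - 1*34847/2 = (-15011 + 7*I*√3) - 34847/2 = -64869/2 + 7*I*√3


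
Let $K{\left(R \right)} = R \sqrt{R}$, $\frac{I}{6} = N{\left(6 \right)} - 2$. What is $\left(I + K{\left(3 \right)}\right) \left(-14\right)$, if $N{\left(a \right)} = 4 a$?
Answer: $-1848 - 42 \sqrt{3} \approx -1920.7$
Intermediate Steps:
$I = 132$ ($I = 6 \left(4 \cdot 6 - 2\right) = 6 \left(24 - 2\right) = 6 \cdot 22 = 132$)
$K{\left(R \right)} = R^{\frac{3}{2}}$
$\left(I + K{\left(3 \right)}\right) \left(-14\right) = \left(132 + 3^{\frac{3}{2}}\right) \left(-14\right) = \left(132 + 3 \sqrt{3}\right) \left(-14\right) = -1848 - 42 \sqrt{3}$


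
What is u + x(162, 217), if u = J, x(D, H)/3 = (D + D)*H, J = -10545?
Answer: 200379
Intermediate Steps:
x(D, H) = 6*D*H (x(D, H) = 3*((D + D)*H) = 3*((2*D)*H) = 3*(2*D*H) = 6*D*H)
u = -10545
u + x(162, 217) = -10545 + 6*162*217 = -10545 + 210924 = 200379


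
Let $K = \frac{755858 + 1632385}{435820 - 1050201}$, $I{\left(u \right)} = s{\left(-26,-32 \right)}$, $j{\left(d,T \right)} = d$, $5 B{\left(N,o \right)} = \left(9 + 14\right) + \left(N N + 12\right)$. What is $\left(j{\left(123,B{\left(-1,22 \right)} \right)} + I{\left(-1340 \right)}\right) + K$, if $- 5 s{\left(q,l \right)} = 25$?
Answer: $\frac{70108715}{614381} \approx 114.11$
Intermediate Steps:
$s{\left(q,l \right)} = -5$ ($s{\left(q,l \right)} = \left(- \frac{1}{5}\right) 25 = -5$)
$B{\left(N,o \right)} = 7 + \frac{N^{2}}{5}$ ($B{\left(N,o \right)} = \frac{\left(9 + 14\right) + \left(N N + 12\right)}{5} = \frac{23 + \left(N^{2} + 12\right)}{5} = \frac{23 + \left(12 + N^{2}\right)}{5} = \frac{35 + N^{2}}{5} = 7 + \frac{N^{2}}{5}$)
$I{\left(u \right)} = -5$
$K = - \frac{2388243}{614381}$ ($K = \frac{2388243}{-614381} = 2388243 \left(- \frac{1}{614381}\right) = - \frac{2388243}{614381} \approx -3.8872$)
$\left(j{\left(123,B{\left(-1,22 \right)} \right)} + I{\left(-1340 \right)}\right) + K = \left(123 - 5\right) - \frac{2388243}{614381} = 118 - \frac{2388243}{614381} = \frac{70108715}{614381}$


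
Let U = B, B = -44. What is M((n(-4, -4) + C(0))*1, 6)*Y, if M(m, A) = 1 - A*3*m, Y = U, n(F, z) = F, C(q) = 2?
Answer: -1628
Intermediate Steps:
U = -44
Y = -44
M(m, A) = 1 - 3*A*m
M((n(-4, -4) + C(0))*1, 6)*Y = (1 - 3*6*(-4 + 2)*1)*(-44) = (1 - 3*6*(-2*1))*(-44) = (1 - 3*6*(-2))*(-44) = (1 + 36)*(-44) = 37*(-44) = -1628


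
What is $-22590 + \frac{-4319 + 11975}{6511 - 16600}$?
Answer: $- \frac{75972722}{3363} \approx -22591.0$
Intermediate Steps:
$-22590 + \frac{-4319 + 11975}{6511 - 16600} = -22590 + \frac{7656}{-10089} = -22590 + 7656 \left(- \frac{1}{10089}\right) = -22590 - \frac{2552}{3363} = - \frac{75972722}{3363}$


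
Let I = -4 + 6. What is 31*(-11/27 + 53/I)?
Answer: 43679/54 ≈ 808.87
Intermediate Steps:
I = 2
31*(-11/27 + 53/I) = 31*(-11/27 + 53/2) = 31*(1409/54) = 43679/54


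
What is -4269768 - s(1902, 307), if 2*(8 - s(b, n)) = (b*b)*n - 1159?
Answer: 1102063717/2 ≈ 5.5103e+8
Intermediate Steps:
s(b, n) = 1175/2 - n*b²/2 (s(b, n) = 8 - ((b*b)*n - 1159)/2 = 8 - (b²*n - 1159)/2 = 8 - (n*b² - 1159)/2 = 8 - (-1159 + n*b²)/2 = 8 + (1159/2 - n*b²/2) = 1175/2 - n*b²/2)
-4269768 - s(1902, 307) = -4269768 - (1175/2 - ½*307*1902²) = -4269768 - (1175/2 - ½*307*3617604) = -4269768 - (1175/2 - 555302214) = -4269768 - 1*(-1110603253/2) = -4269768 + 1110603253/2 = 1102063717/2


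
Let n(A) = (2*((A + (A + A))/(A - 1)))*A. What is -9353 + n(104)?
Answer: -898463/103 ≈ -8722.9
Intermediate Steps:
n(A) = 6*A²/(-1 + A) (n(A) = (2*((A + 2*A)/(-1 + A)))*A = (2*((3*A)/(-1 + A)))*A = (2*(3*A/(-1 + A)))*A = (6*A/(-1 + A))*A = 6*A²/(-1 + A))
-9353 + n(104) = -9353 + 6*104²/(-1 + 104) = -9353 + 6*10816/103 = -9353 + 6*10816*(1/103) = -9353 + 64896/103 = -898463/103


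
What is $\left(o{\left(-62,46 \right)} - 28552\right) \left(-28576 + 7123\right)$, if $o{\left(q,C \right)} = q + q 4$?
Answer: $619176486$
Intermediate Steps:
$o{\left(q,C \right)} = 5 q$ ($o{\left(q,C \right)} = q + 4 q = 5 q$)
$\left(o{\left(-62,46 \right)} - 28552\right) \left(-28576 + 7123\right) = \left(5 \left(-62\right) - 28552\right) \left(-28576 + 7123\right) = \left(-310 - 28552\right) \left(-21453\right) = \left(-28862\right) \left(-21453\right) = 619176486$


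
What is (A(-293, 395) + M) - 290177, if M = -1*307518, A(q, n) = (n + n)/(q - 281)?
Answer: -171538860/287 ≈ -5.9770e+5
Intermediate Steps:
A(q, n) = 2*n/(-281 + q) (A(q, n) = (2*n)/(-281 + q) = 2*n/(-281 + q))
M = -307518
(A(-293, 395) + M) - 290177 = (2*395/(-281 - 293) - 307518) - 290177 = (2*395/(-574) - 307518) - 290177 = (2*395*(-1/574) - 307518) - 290177 = (-395/287 - 307518) - 290177 = -88258061/287 - 290177 = -171538860/287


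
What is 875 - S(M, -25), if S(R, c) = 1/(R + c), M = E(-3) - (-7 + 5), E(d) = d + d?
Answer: 25376/29 ≈ 875.03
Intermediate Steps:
E(d) = 2*d
M = -4 (M = 2*(-3) - (-7 + 5) = -6 - 1*(-2) = -6 + 2 = -4)
875 - S(M, -25) = 875 - 1/(-4 - 25) = 875 - 1/(-29) = 875 - 1*(-1/29) = 875 + 1/29 = 25376/29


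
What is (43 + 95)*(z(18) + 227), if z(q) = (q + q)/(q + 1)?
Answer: 600162/19 ≈ 31587.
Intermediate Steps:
z(q) = 2*q/(1 + q) (z(q) = (2*q)/(1 + q) = 2*q/(1 + q))
(43 + 95)*(z(18) + 227) = (43 + 95)*(2*18/(1 + 18) + 227) = 138*(2*18/19 + 227) = 138*(2*18*(1/19) + 227) = 138*(36/19 + 227) = 138*(4349/19) = 600162/19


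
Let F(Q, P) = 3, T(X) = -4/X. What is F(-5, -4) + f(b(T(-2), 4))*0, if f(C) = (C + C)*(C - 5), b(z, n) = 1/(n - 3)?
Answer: 3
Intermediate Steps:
b(z, n) = 1/(-3 + n)
f(C) = 2*C*(-5 + C) (f(C) = (2*C)*(-5 + C) = 2*C*(-5 + C))
F(-5, -4) + f(b(T(-2), 4))*0 = 3 + (2*(-5 + 1/(-3 + 4))/(-3 + 4))*0 = 3 + (2*(-5 + 1/1)/1)*0 = 3 + (2*1*(-5 + 1))*0 = 3 + (2*1*(-4))*0 = 3 - 8*0 = 3 + 0 = 3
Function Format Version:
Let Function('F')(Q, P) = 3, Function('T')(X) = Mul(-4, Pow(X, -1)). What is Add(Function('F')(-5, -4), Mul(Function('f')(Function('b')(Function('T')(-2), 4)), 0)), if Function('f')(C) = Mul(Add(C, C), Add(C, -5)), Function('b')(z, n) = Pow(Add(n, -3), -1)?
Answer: 3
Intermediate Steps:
Function('b')(z, n) = Pow(Add(-3, n), -1)
Function('f')(C) = Mul(2, C, Add(-5, C)) (Function('f')(C) = Mul(Mul(2, C), Add(-5, C)) = Mul(2, C, Add(-5, C)))
Add(Function('F')(-5, -4), Mul(Function('f')(Function('b')(Function('T')(-2), 4)), 0)) = Add(3, Mul(Mul(2, Pow(Add(-3, 4), -1), Add(-5, Pow(Add(-3, 4), -1))), 0)) = Add(3, Mul(Mul(2, Pow(1, -1), Add(-5, Pow(1, -1))), 0)) = Add(3, Mul(Mul(2, 1, Add(-5, 1)), 0)) = Add(3, Mul(Mul(2, 1, -4), 0)) = Add(3, Mul(-8, 0)) = Add(3, 0) = 3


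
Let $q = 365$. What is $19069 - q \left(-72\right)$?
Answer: $45349$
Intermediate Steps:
$19069 - q \left(-72\right) = 19069 - 365 \left(-72\right) = 19069 - -26280 = 19069 + 26280 = 45349$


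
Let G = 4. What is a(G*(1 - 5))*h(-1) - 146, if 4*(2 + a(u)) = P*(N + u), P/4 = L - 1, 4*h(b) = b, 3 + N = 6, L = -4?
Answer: -647/4 ≈ -161.75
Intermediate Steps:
N = 3 (N = -3 + 6 = 3)
h(b) = b/4
P = -20 (P = 4*(-4 - 1) = 4*(-5) = -20)
a(u) = -17 - 5*u (a(u) = -2 + (-20*(3 + u))/4 = -2 + (-60 - 20*u)/4 = -2 + (-15 - 5*u) = -17 - 5*u)
a(G*(1 - 5))*h(-1) - 146 = (-17 - 20*(1 - 5))*((¼)*(-1)) - 146 = (-17 - 20*(-4))*(-¼) - 146 = (-17 - 5*(-16))*(-¼) - 146 = (-17 + 80)*(-¼) - 146 = 63*(-¼) - 146 = -63/4 - 146 = -647/4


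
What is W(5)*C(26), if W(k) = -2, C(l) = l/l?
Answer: -2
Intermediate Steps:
C(l) = 1
W(5)*C(26) = -2*1 = -2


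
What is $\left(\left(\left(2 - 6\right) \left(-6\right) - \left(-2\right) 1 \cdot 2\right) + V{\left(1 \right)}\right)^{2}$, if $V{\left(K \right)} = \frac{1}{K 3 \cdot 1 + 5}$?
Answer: $\frac{50625}{64} \approx 791.02$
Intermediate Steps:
$V{\left(K \right)} = \frac{1}{5 + 3 K}$ ($V{\left(K \right)} = \frac{1}{3 K 1 + 5} = \frac{1}{3 K + 5} = \frac{1}{5 + 3 K}$)
$\left(\left(\left(2 - 6\right) \left(-6\right) - \left(-2\right) 1 \cdot 2\right) + V{\left(1 \right)}\right)^{2} = \left(\left(\left(2 - 6\right) \left(-6\right) - \left(-2\right) 1 \cdot 2\right) + \frac{1}{5 + 3 \cdot 1}\right)^{2} = \left(\left(\left(-4\right) \left(-6\right) - \left(-2\right) 2\right) + \frac{1}{5 + 3}\right)^{2} = \left(\left(24 - -4\right) + \frac{1}{8}\right)^{2} = \left(\left(24 + 4\right) + \frac{1}{8}\right)^{2} = \left(28 + \frac{1}{8}\right)^{2} = \left(\frac{225}{8}\right)^{2} = \frac{50625}{64}$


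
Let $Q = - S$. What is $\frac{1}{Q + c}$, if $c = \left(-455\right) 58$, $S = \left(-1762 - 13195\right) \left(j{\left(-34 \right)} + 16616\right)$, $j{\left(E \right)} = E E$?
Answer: $\frac{1}{265789414} \approx 3.7624 \cdot 10^{-9}$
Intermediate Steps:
$j{\left(E \right)} = E^{2}$
$S = -265815804$ ($S = \left(-1762 - 13195\right) \left(\left(-34\right)^{2} + 16616\right) = - 14957 \left(1156 + 16616\right) = \left(-14957\right) 17772 = -265815804$)
$Q = 265815804$ ($Q = \left(-1\right) \left(-265815804\right) = 265815804$)
$c = -26390$
$\frac{1}{Q + c} = \frac{1}{265815804 - 26390} = \frac{1}{265789414}$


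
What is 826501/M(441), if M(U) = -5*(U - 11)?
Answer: -826501/2150 ≈ -384.42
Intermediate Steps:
M(U) = 55 - 5*U (M(U) = -5*(-11 + U) = 55 - 5*U)
826501/M(441) = 826501/(55 - 5*441) = 826501/(55 - 2205) = 826501/(-2150) = 826501*(-1/2150) = -826501/2150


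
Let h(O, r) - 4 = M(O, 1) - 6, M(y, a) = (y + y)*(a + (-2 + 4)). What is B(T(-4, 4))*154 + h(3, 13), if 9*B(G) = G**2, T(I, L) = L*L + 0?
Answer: 39568/9 ≈ 4396.4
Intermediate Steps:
T(I, L) = L**2 (T(I, L) = L**2 + 0 = L**2)
M(y, a) = 2*y*(2 + a) (M(y, a) = (2*y)*(a + 2) = (2*y)*(2 + a) = 2*y*(2 + a))
B(G) = G**2/9
h(O, r) = -2 + 6*O (h(O, r) = 4 + (2*O*(2 + 1) - 6) = 4 + (2*O*3 - 6) = 4 + (6*O - 6) = 4 + (-6 + 6*O) = -2 + 6*O)
B(T(-4, 4))*154 + h(3, 13) = ((4**2)**2/9)*154 + (-2 + 6*3) = ((1/9)*16**2)*154 + (-2 + 18) = ((1/9)*256)*154 + 16 = (256/9)*154 + 16 = 39424/9 + 16 = 39568/9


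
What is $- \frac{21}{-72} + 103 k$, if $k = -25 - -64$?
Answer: $\frac{96415}{24} \approx 4017.3$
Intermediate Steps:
$k = 39$ ($k = -25 + 64 = 39$)
$- \frac{21}{-72} + 103 k = - \frac{21}{-72} + 103 \cdot 39 = \left(-21\right) \left(- \frac{1}{72}\right) + 4017 = \frac{7}{24} + 4017 = \frac{96415}{24}$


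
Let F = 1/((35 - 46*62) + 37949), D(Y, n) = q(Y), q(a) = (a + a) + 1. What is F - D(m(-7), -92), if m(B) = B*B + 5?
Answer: -3829387/35132 ≈ -109.00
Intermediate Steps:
m(B) = 5 + B**2 (m(B) = B**2 + 5 = 5 + B**2)
q(a) = 1 + 2*a (q(a) = 2*a + 1 = 1 + 2*a)
D(Y, n) = 1 + 2*Y
F = 1/35132 (F = 1/((35 - 2852) + 37949) = 1/(-2817 + 37949) = 1/35132 ≈ 2.8464e-5)
F - D(m(-7), -92) = 1/35132 - (1 + 2*(5 + (-7)**2)) = 1/35132 - (1 + 2*(5 + 49)) = 1/35132 - (1 + 2*54) = 1/35132 - (1 + 108) = 1/35132 - 1*109 = 1/35132 - 109 = -3829387/35132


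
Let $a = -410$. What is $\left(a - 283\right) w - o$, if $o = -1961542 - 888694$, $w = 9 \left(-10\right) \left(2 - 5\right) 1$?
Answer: $2663126$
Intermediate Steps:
$w = 270$ ($w = - 90 \left(\left(-3\right) 1\right) = \left(-90\right) \left(-3\right) = 270$)
$o = -2850236$ ($o = -1961542 - 888694 = -2850236$)
$\left(a - 283\right) w - o = \left(-410 - 283\right) 270 - -2850236 = \left(-693\right) 270 + 2850236 = -187110 + 2850236 = 2663126$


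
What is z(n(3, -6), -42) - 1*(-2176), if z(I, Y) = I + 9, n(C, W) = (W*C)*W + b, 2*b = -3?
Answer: 4583/2 ≈ 2291.5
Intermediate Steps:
b = -3/2 (b = (1/2)*(-3) = -3/2 ≈ -1.5000)
n(C, W) = -3/2 + C*W**2 (n(C, W) = (W*C)*W - 3/2 = (C*W)*W - 3/2 = C*W**2 - 3/2 = -3/2 + C*W**2)
z(I, Y) = 9 + I
z(n(3, -6), -42) - 1*(-2176) = (9 + (-3/2 + 3*(-6)**2)) - 1*(-2176) = (9 + (-3/2 + 3*36)) + 2176 = (9 + (-3/2 + 108)) + 2176 = (9 + 213/2) + 2176 = 231/2 + 2176 = 4583/2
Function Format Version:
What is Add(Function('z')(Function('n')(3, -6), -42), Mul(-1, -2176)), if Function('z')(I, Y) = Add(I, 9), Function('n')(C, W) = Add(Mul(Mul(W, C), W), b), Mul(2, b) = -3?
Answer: Rational(4583, 2) ≈ 2291.5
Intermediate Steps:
b = Rational(-3, 2) (b = Mul(Rational(1, 2), -3) = Rational(-3, 2) ≈ -1.5000)
Function('n')(C, W) = Add(Rational(-3, 2), Mul(C, Pow(W, 2))) (Function('n')(C, W) = Add(Mul(Mul(W, C), W), Rational(-3, 2)) = Add(Mul(Mul(C, W), W), Rational(-3, 2)) = Add(Mul(C, Pow(W, 2)), Rational(-3, 2)) = Add(Rational(-3, 2), Mul(C, Pow(W, 2))))
Function('z')(I, Y) = Add(9, I)
Add(Function('z')(Function('n')(3, -6), -42), Mul(-1, -2176)) = Add(Add(9, Add(Rational(-3, 2), Mul(3, Pow(-6, 2)))), Mul(-1, -2176)) = Add(Add(9, Add(Rational(-3, 2), Mul(3, 36))), 2176) = Add(Add(9, Add(Rational(-3, 2), 108)), 2176) = Add(Add(9, Rational(213, 2)), 2176) = Add(Rational(231, 2), 2176) = Rational(4583, 2)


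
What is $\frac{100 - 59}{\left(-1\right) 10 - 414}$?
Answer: $- \frac{41}{424} \approx -0.096698$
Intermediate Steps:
$\frac{100 - 59}{\left(-1\right) 10 - 414} = \frac{41}{-10 - 414} = \frac{41}{-424} = 41 \left(- \frac{1}{424}\right) = - \frac{41}{424}$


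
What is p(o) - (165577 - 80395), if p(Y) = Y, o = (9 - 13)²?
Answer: -85166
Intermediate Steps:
o = 16 (o = (-4)² = 16)
p(o) - (165577 - 80395) = 16 - (165577 - 80395) = 16 - 1*85182 = 16 - 85182 = -85166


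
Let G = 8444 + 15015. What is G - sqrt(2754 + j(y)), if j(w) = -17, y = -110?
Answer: 23459 - sqrt(2737) ≈ 23407.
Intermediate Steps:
G = 23459
G - sqrt(2754 + j(y)) = 23459 - sqrt(2754 - 17) = 23459 - sqrt(2737)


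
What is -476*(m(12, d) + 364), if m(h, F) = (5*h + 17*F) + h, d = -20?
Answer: -45696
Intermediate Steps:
m(h, F) = 6*h + 17*F
-476*(m(12, d) + 364) = -476*((6*12 + 17*(-20)) + 364) = -476*((72 - 340) + 364) = -476*(-268 + 364) = -476*96 = -45696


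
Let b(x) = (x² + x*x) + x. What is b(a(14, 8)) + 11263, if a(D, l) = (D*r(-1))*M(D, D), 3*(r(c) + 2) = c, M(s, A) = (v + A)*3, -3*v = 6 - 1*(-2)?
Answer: 22295819/9 ≈ 2.4773e+6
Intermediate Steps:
v = -8/3 (v = -(6 - 1*(-2))/3 = -(6 + 2)/3 = -⅓*8 = -8/3 ≈ -2.6667)
M(s, A) = -8 + 3*A (M(s, A) = (-8/3 + A)*3 = -8 + 3*A)
r(c) = -2 + c/3
a(D, l) = -7*D*(-8 + 3*D)/3 (a(D, l) = (D*(-2 + (⅓)*(-1)))*(-8 + 3*D) = (D*(-2 - ⅓))*(-8 + 3*D) = (D*(-7/3))*(-8 + 3*D) = (-7*D/3)*(-8 + 3*D) = -7*D*(-8 + 3*D)/3)
b(x) = x + 2*x² (b(x) = (x² + x²) + x = 2*x² + x = x + 2*x²)
b(a(14, 8)) + 11263 = ((7/3)*14*(8 - 3*14))*(1 + 2*((7/3)*14*(8 - 3*14))) + 11263 = ((7/3)*14*(8 - 42))*(1 + 2*((7/3)*14*(8 - 42))) + 11263 = ((7/3)*14*(-34))*(1 + 2*((7/3)*14*(-34))) + 11263 = -3332*(1 + 2*(-3332/3))/3 + 11263 = -3332*(1 - 6664/3)/3 + 11263 = -3332/3*(-6661/3) + 11263 = 22194452/9 + 11263 = 22295819/9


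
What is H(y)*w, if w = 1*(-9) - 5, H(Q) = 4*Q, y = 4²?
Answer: -896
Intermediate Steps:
y = 16
w = -14 (w = -9 - 5 = -14)
H(y)*w = (4*16)*(-14) = 64*(-14) = -896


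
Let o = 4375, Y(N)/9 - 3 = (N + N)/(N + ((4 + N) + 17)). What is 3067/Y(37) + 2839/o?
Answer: 1283894684/14135625 ≈ 90.827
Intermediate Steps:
Y(N) = 27 + 18*N/(21 + 2*N) (Y(N) = 27 + 9*((N + N)/(N + ((4 + N) + 17))) = 27 + 9*((2*N)/(N + (21 + N))) = 27 + 9*((2*N)/(21 + 2*N)) = 27 + 9*(2*N/(21 + 2*N)) = 27 + 18*N/(21 + 2*N))
3067/Y(37) + 2839/o = 3067/((9*(63 + 8*37)/(21 + 2*37))) + 2839/4375 = 3067/((9*(63 + 296)/(21 + 74))) + 2839*(1/4375) = 3067/((9*359/95)) + 2839/4375 = 3067/((9*(1/95)*359)) + 2839/4375 = 3067/(3231/95) + 2839/4375 = 3067*(95/3231) + 2839/4375 = 291365/3231 + 2839/4375 = 1283894684/14135625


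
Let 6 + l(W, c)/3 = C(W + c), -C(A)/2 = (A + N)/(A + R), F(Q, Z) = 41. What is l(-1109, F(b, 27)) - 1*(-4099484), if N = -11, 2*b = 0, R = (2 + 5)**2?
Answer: 4177349380/1019 ≈ 4.0995e+6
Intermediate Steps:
R = 49 (R = 7**2 = 49)
b = 0 (b = (1/2)*0 = 0)
C(A) = -2*(-11 + A)/(49 + A) (C(A) = -2*(A - 11)/(A + 49) = -2*(-11 + A)/(49 + A))
l(W, c) = -18 + 6*(11 - W - c)/(49 + W + c) (l(W, c) = -18 + 3*(2*(11 - (W + c))/(49 + (W + c))) = -18 + 3*(2*(11 + (-W - c))/(49 + W + c)) = -18 + 3*(2*(11 - W - c)/(49 + W + c)) = -18 + 6*(11 - W - c)/(49 + W + c))
l(-1109, F(b, 27)) - 1*(-4099484) = 24*(-34 - 1*(-1109) - 1*41)/(49 - 1109 + 41) - 1*(-4099484) = 24*(-34 + 1109 - 41)/(-1019) + 4099484 = 24*(-1/1019)*1034 + 4099484 = -24816/1019 + 4099484 = 4177349380/1019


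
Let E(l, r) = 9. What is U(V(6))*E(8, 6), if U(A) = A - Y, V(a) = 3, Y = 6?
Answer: -27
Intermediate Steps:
U(A) = -6 + A (U(A) = A - 1*6 = A - 6 = -6 + A)
U(V(6))*E(8, 6) = (-6 + 3)*9 = -3*9 = -27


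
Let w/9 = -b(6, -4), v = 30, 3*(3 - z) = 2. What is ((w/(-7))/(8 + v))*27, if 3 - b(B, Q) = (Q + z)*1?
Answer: 81/19 ≈ 4.2632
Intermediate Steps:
z = 7/3 (z = 3 - 1/3*2 = 3 - 2/3 = 7/3 ≈ 2.3333)
b(B, Q) = 2/3 - Q (b(B, Q) = 3 - (Q + 7/3) = 3 - (7/3 + Q) = 3 + (-7/3 - Q) = 2/3 - Q)
w = -42 (w = 9*(-(2/3 - 1*(-4))) = 9*(-(2/3 + 4)) = 9*(-1*14/3) = 9*(-14/3) = -42)
((w/(-7))/(8 + v))*27 = ((-42/(-7))/(8 + 30))*27 = (-1/7*(-42)/38)*27 = (6*(1/38))*27 = (3/19)*27 = 81/19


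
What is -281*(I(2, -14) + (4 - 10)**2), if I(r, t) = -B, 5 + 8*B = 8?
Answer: -80085/8 ≈ -10011.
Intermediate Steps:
B = 3/8 (B = -5/8 + (1/8)*8 = -5/8 + 1 = 3/8 ≈ 0.37500)
I(r, t) = -3/8 (I(r, t) = -1*3/8 = -3/8)
-281*(I(2, -14) + (4 - 10)**2) = -281*(-3/8 + (4 - 10)**2) = -281*(-3/8 + (-6)**2) = -281*(-3/8 + 36) = -281*285/8 = -80085/8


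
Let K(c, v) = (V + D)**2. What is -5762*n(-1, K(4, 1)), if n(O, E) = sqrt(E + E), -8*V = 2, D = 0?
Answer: -2881*sqrt(2)/2 ≈ -2037.2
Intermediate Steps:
V = -1/4 (V = -1/8*2 = -1/4 ≈ -0.25000)
K(c, v) = 1/16 (K(c, v) = (-1/4 + 0)**2 = (-1/4)**2 = 1/16)
n(O, E) = sqrt(2)*sqrt(E) (n(O, E) = sqrt(2*E) = sqrt(2)*sqrt(E))
-5762*n(-1, K(4, 1)) = -5762*sqrt(2)*sqrt(1/16) = -5762*sqrt(2)/4 = -2881*sqrt(2)/2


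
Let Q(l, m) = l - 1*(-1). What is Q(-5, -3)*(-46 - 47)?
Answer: 372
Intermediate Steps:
Q(l, m) = 1 + l (Q(l, m) = l + 1 = 1 + l)
Q(-5, -3)*(-46 - 47) = (1 - 5)*(-46 - 47) = -4*(-93) = 372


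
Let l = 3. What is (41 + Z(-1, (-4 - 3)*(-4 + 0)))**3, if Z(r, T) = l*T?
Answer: 1953125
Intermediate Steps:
Z(r, T) = 3*T
(41 + Z(-1, (-4 - 3)*(-4 + 0)))**3 = (41 + 3*((-4 - 3)*(-4 + 0)))**3 = (41 + 3*(-7*(-4)))**3 = (41 + 3*28)**3 = (41 + 84)**3 = 125**3 = 1953125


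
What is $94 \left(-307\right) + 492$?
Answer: $-28366$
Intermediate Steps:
$94 \left(-307\right) + 492 = -28858 + 492 = -28366$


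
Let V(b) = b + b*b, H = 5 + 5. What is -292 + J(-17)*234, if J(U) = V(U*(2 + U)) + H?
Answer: 15277568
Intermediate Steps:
H = 10
V(b) = b + b²
J(U) = 10 + U*(1 + U*(2 + U))*(2 + U) (J(U) = (U*(2 + U))*(1 + U*(2 + U)) + 10 = U*(1 + U*(2 + U))*(2 + U) + 10 = 10 + U*(1 + U*(2 + U))*(2 + U))
-292 + J(-17)*234 = -292 + (10 - 17*(1 - 17*(2 - 17))*(2 - 17))*234 = -292 + (10 - 17*(1 - 17*(-15))*(-15))*234 = -292 + (10 - 17*(1 + 255)*(-15))*234 = -292 + (10 - 17*256*(-15))*234 = -292 + (10 + 65280)*234 = -292 + 65290*234 = -292 + 15277860 = 15277568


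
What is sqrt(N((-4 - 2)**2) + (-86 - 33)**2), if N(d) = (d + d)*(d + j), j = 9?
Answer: sqrt(17401) ≈ 131.91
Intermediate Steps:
N(d) = 2*d*(9 + d) (N(d) = (d + d)*(d + 9) = (2*d)*(9 + d) = 2*d*(9 + d))
sqrt(N((-4 - 2)**2) + (-86 - 33)**2) = sqrt(2*(-4 - 2)**2*(9 + (-4 - 2)**2) + (-86 - 33)**2) = sqrt(2*(-6)**2*(9 + (-6)**2) + (-119)**2) = sqrt(2*36*(9 + 36) + 14161) = sqrt(2*36*45 + 14161) = sqrt(3240 + 14161) = sqrt(17401)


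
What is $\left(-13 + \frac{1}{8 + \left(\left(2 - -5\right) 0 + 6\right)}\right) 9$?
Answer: $- \frac{1629}{14} \approx -116.36$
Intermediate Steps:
$\left(-13 + \frac{1}{8 + \left(\left(2 - -5\right) 0 + 6\right)}\right) 9 = \left(-13 + \frac{1}{8 + \left(\left(2 + 5\right) 0 + 6\right)}\right) 9 = \left(-13 + \frac{1}{8 + \left(7 \cdot 0 + 6\right)}\right) 9 = \left(-13 + \frac{1}{8 + \left(0 + 6\right)}\right) 9 = \left(-13 + \frac{1}{8 + 6}\right) 9 = \left(-13 + \frac{1}{14}\right) 9 = \left(- \frac{181}{14}\right) 9 = - \frac{1629}{14}$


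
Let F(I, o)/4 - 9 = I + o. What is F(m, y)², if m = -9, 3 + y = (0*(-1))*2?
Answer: 144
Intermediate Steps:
y = -3 (y = -3 + (0*(-1))*2 = -3 + 0*2 = -3 + 0 = -3)
F(I, o) = 36 + 4*I + 4*o (F(I, o) = 36 + 4*(I + o) = 36 + (4*I + 4*o) = 36 + 4*I + 4*o)
F(m, y)² = (36 + 4*(-9) + 4*(-3))² = (36 - 36 - 12)² = (-12)² = 144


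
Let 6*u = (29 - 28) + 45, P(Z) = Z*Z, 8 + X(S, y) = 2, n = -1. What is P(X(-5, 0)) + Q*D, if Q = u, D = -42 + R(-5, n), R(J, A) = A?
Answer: -881/3 ≈ -293.67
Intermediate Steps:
X(S, y) = -6 (X(S, y) = -8 + 2 = -6)
P(Z) = Z²
D = -43 (D = -42 - 1 = -43)
u = 23/3 (u = ((29 - 28) + 45)/6 = (1 + 45)/6 = (⅙)*46 = 23/3 ≈ 7.6667)
Q = 23/3 ≈ 7.6667
P(X(-5, 0)) + Q*D = (-6)² + (23/3)*(-43) = 36 - 989/3 = -881/3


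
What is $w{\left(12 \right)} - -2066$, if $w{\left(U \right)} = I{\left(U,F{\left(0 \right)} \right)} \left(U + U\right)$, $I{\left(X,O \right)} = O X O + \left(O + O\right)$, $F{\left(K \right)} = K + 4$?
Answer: $6866$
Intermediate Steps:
$F{\left(K \right)} = 4 + K$
$I{\left(X,O \right)} = 2 O + X O^{2}$ ($I{\left(X,O \right)} = X O^{2} + 2 O = 2 O + X O^{2}$)
$w{\left(U \right)} = 2 U \left(8 + 16 U\right)$ ($w{\left(U \right)} = \left(4 + 0\right) \left(2 + \left(4 + 0\right) U\right) \left(U + U\right) = 4 \left(2 + 4 U\right) 2 U = \left(8 + 16 U\right) 2 U = 2 U \left(8 + 16 U\right)$)
$w{\left(12 \right)} - -2066 = 16 \cdot 12 \left(1 + 2 \cdot 12\right) - -2066 = 16 \cdot 12 \left(1 + 24\right) + 2066 = 16 \cdot 12 \cdot 25 + 2066 = 4800 + 2066 = 6866$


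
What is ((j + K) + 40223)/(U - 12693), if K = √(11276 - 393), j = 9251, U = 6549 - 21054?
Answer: -24737/13599 - √10883/27198 ≈ -1.8229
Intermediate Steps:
U = -14505
K = √10883 ≈ 104.32
((j + K) + 40223)/(U - 12693) = ((9251 + √10883) + 40223)/(-14505 - 12693) = (49474 + √10883)/(-27198) = (49474 + √10883)*(-1/27198) = -24737/13599 - √10883/27198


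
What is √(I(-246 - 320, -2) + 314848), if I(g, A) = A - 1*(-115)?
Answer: √314961 ≈ 561.21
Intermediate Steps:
I(g, A) = 115 + A (I(g, A) = A + 115 = 115 + A)
√(I(-246 - 320, -2) + 314848) = √((115 - 2) + 314848) = √(113 + 314848) = √314961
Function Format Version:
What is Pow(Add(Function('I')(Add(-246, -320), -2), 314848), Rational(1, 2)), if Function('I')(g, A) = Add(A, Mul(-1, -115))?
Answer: Pow(314961, Rational(1, 2)) ≈ 561.21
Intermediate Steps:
Function('I')(g, A) = Add(115, A) (Function('I')(g, A) = Add(A, 115) = Add(115, A))
Pow(Add(Function('I')(Add(-246, -320), -2), 314848), Rational(1, 2)) = Pow(Add(Add(115, -2), 314848), Rational(1, 2)) = Pow(Add(113, 314848), Rational(1, 2)) = Pow(314961, Rational(1, 2))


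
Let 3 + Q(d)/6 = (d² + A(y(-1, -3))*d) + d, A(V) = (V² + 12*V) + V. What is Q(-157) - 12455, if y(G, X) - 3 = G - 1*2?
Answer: 134479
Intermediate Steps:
y(G, X) = 1 + G (y(G, X) = 3 + (G - 1*2) = 3 + (G - 2) = 3 + (-2 + G) = 1 + G)
A(V) = V² + 13*V
Q(d) = -18 + 6*d + 6*d² (Q(d) = -18 + 6*((d² + ((1 - 1)*(13 + (1 - 1)))*d) + d) = -18 + 6*((d² + (0*(13 + 0))*d) + d) = -18 + 6*((d² + (0*13)*d) + d) = -18 + 6*((d² + 0*d) + d) = -18 + 6*((d² + 0) + d) = -18 + 6*(d² + d) = -18 + 6*(d + d²) = -18 + (6*d + 6*d²) = -18 + 6*d + 6*d²)
Q(-157) - 12455 = (-18 + 6*(-157) + 6*(-157)²) - 12455 = (-18 - 942 + 6*24649) - 12455 = (-18 - 942 + 147894) - 12455 = 146934 - 12455 = 134479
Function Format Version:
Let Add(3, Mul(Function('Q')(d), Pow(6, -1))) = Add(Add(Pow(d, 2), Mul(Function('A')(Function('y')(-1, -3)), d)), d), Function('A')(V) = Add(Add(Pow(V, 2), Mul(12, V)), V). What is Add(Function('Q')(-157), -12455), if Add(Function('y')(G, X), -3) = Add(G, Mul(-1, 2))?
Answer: 134479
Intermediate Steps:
Function('y')(G, X) = Add(1, G) (Function('y')(G, X) = Add(3, Add(G, Mul(-1, 2))) = Add(3, Add(G, -2)) = Add(3, Add(-2, G)) = Add(1, G))
Function('A')(V) = Add(Pow(V, 2), Mul(13, V))
Function('Q')(d) = Add(-18, Mul(6, d), Mul(6, Pow(d, 2))) (Function('Q')(d) = Add(-18, Mul(6, Add(Add(Pow(d, 2), Mul(Mul(Add(1, -1), Add(13, Add(1, -1))), d)), d))) = Add(-18, Mul(6, Add(Add(Pow(d, 2), Mul(Mul(0, Add(13, 0)), d)), d))) = Add(-18, Mul(6, Add(Add(Pow(d, 2), Mul(Mul(0, 13), d)), d))) = Add(-18, Mul(6, Add(Add(Pow(d, 2), Mul(0, d)), d))) = Add(-18, Mul(6, Add(Add(Pow(d, 2), 0), d))) = Add(-18, Mul(6, Add(Pow(d, 2), d))) = Add(-18, Mul(6, Add(d, Pow(d, 2)))) = Add(-18, Add(Mul(6, d), Mul(6, Pow(d, 2)))) = Add(-18, Mul(6, d), Mul(6, Pow(d, 2))))
Add(Function('Q')(-157), -12455) = Add(Add(-18, Mul(6, -157), Mul(6, Pow(-157, 2))), -12455) = Add(Add(-18, -942, Mul(6, 24649)), -12455) = Add(Add(-18, -942, 147894), -12455) = Add(146934, -12455) = 134479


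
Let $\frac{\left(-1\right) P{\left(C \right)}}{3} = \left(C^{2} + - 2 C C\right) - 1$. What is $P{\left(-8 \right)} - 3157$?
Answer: $-2962$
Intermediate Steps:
$P{\left(C \right)} = 3 + 3 C^{2}$ ($P{\left(C \right)} = - 3 \left(\left(C^{2} + - 2 C C\right) - 1\right) = - 3 \left(\left(C^{2} - 2 C^{2}\right) - 1\right) = - 3 \left(- C^{2} - 1\right) = - 3 \left(-1 - C^{2}\right) = 3 + 3 C^{2}$)
$P{\left(-8 \right)} - 3157 = \left(3 + 3 \left(-8\right)^{2}\right) - 3157 = \left(3 + 3 \cdot 64\right) - 3157 = \left(3 + 192\right) - 3157 = 195 - 3157 = -2962$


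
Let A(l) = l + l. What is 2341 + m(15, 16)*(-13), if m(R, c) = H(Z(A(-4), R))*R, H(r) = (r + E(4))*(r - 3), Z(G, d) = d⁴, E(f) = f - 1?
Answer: -499763667779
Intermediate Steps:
E(f) = -1 + f
A(l) = 2*l
H(r) = (-3 + r)*(3 + r) (H(r) = (r + (-1 + 4))*(r - 3) = (r + 3)*(-3 + r) = (3 + r)*(-3 + r) = (-3 + r)*(3 + r))
m(R, c) = R*(-9 + R⁸) (m(R, c) = (-9 + (R⁴)²)*R = (-9 + R⁸)*R = R*(-9 + R⁸))
2341 + m(15, 16)*(-13) = 2341 + (15*(-9 + 15⁸))*(-13) = 2341 + (15*(-9 + 2562890625))*(-13) = 2341 + (15*2562890616)*(-13) = 2341 + 38443359240*(-13) = 2341 - 499763670120 = -499763667779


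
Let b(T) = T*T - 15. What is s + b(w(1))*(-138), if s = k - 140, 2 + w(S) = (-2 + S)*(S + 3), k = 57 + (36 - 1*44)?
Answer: -2989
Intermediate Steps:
k = 49 (k = 57 + (36 - 44) = 57 - 8 = 49)
w(S) = -2 + (-2 + S)*(3 + S) (w(S) = -2 + (-2 + S)*(S + 3) = -2 + (-2 + S)*(3 + S))
s = -91 (s = 49 - 140 = -91)
b(T) = -15 + T² (b(T) = T² - 15 = -15 + T²)
s + b(w(1))*(-138) = -91 + (-15 + (-8 + 1 + 1²)²)*(-138) = -91 + (-15 + (-8 + 1 + 1)²)*(-138) = -91 + (-15 + (-6)²)*(-138) = -91 + (-15 + 36)*(-138) = -91 + 21*(-138) = -91 - 2898 = -2989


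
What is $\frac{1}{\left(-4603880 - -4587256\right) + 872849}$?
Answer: $\frac{1}{856225} \approx 1.1679 \cdot 10^{-6}$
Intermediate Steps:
$\frac{1}{\left(-4603880 - -4587256\right) + 872849} = \frac{1}{\left(-4603880 + 4587256\right) + 872849} = \frac{1}{-16624 + 872849} = \frac{1}{856225}$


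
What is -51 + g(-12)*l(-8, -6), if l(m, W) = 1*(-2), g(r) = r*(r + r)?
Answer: -627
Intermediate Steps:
g(r) = 2*r² (g(r) = r*(2*r) = 2*r²)
l(m, W) = -2
-51 + g(-12)*l(-8, -6) = -51 + (2*(-12)²)*(-2) = -51 + (2*144)*(-2) = -51 + 288*(-2) = -51 - 576 = -627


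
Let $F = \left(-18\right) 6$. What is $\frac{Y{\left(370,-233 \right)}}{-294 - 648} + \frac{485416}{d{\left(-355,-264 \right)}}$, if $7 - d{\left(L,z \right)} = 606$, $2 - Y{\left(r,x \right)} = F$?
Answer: $- \frac{228663881}{282129} \approx -810.49$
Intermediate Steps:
$F = -108$
$Y{\left(r,x \right)} = 110$ ($Y{\left(r,x \right)} = 2 - -108 = 2 + 108 = 110$)
$d{\left(L,z \right)} = -599$ ($d{\left(L,z \right)} = 7 - 606 = -599$)
$\frac{Y{\left(370,-233 \right)}}{-294 - 648} + \frac{485416}{d{\left(-355,-264 \right)}} = \frac{110}{-294 - 648} + \frac{485416}{-599} = \frac{110}{-294 - 648} + 485416 \left(- \frac{1}{599}\right) = \frac{110}{-942} - \frac{485416}{599} = 110 \left(- \frac{1}{942}\right) - \frac{485416}{599} = - \frac{55}{471} - \frac{485416}{599} = - \frac{228663881}{282129}$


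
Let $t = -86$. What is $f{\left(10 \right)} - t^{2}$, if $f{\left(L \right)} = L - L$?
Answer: $-7396$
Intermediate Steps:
$f{\left(L \right)} = 0$
$f{\left(10 \right)} - t^{2} = 0 - \left(-86\right)^{2} = 0 - 7396 = -7396$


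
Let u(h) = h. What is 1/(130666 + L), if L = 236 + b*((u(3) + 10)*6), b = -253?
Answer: 1/111168 ≈ 8.9954e-6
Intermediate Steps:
L = -19498 (L = 236 - 253*(3 + 10)*6 = 236 - 3289*6 = 236 - 253*78 = 236 - 19734 = -19498)
1/(130666 + L) = 1/(130666 - 19498) = 1/111168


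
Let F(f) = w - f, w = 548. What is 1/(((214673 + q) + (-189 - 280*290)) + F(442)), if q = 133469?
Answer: 1/266859 ≈ 3.7473e-6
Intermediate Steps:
F(f) = 548 - f
1/(((214673 + q) + (-189 - 280*290)) + F(442)) = 1/(((214673 + 133469) + (-189 - 280*290)) + (548 - 1*442)) = 1/((348142 + (-189 - 81200)) + (548 - 442)) = 1/((348142 - 81389) + 106) = 1/(266753 + 106) = 1/266859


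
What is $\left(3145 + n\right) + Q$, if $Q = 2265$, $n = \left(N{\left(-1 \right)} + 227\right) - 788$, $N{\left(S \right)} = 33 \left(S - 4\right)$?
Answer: $4684$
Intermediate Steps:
$N{\left(S \right)} = -132 + 33 S$ ($N{\left(S \right)} = 33 \left(-4 + S\right) = -132 + 33 S$)
$n = -726$ ($n = \left(\left(-132 + 33 \left(-1\right)\right) + 227\right) - 788 = \left(\left(-132 - 33\right) + 227\right) - 788 = \left(-165 + 227\right) - 788 = 62 - 788 = -726$)
$\left(3145 + n\right) + Q = \left(3145 - 726\right) + 2265 = 2419 + 2265 = 4684$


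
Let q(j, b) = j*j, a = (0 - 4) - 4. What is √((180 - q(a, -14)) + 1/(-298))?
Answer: √10300966/298 ≈ 10.770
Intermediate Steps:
a = -8 (a = -4 - 4 = -8)
q(j, b) = j²
√((180 - q(a, -14)) + 1/(-298)) = √((180 - 1*(-8)²) + 1/(-298)) = √((180 - 1*64) - 1/298) = √((180 - 64) - 1/298) = √(116 - 1/298) = √(34567/298) = √10300966/298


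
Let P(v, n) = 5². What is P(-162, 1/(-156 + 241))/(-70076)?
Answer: -25/70076 ≈ -0.00035676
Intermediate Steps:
P(v, n) = 25
P(-162, 1/(-156 + 241))/(-70076) = 25/(-70076) = 25*(-1/70076) = -25/70076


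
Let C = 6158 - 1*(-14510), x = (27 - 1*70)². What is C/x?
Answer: 20668/1849 ≈ 11.178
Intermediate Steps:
x = 1849 (x = (27 - 70)² = (-43)² = 1849)
C = 20668 (C = 6158 + 14510 = 20668)
C/x = 20668/1849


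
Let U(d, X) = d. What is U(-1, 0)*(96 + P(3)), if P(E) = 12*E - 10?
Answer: -122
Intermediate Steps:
P(E) = -10 + 12*E
U(-1, 0)*(96 + P(3)) = -(96 + (-10 + 12*3)) = -(96 + (-10 + 36)) = -(96 + 26) = -1*122 = -122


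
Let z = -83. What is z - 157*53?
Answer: -8404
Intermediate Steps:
z - 157*53 = -83 - 157*53 = -83 - 8321 = -8404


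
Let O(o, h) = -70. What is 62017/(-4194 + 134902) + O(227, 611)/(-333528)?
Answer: 1293347221/2724673614 ≈ 0.47468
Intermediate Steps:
62017/(-4194 + 134902) + O(227, 611)/(-333528) = 62017/(-4194 + 134902) - 70/(-333528) = 62017/130708 - 70*(-1/333528) = 62017*(1/130708) + 35/166764 = 62017/130708 + 35/166764 = 1293347221/2724673614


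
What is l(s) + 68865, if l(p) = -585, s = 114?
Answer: 68280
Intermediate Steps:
l(s) + 68865 = -585 + 68865 = 68280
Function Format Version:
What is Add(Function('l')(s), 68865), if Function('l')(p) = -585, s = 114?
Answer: 68280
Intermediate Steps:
Add(Function('l')(s), 68865) = Add(-585, 68865) = 68280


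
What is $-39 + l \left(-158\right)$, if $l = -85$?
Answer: $13391$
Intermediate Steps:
$-39 + l \left(-158\right) = -39 - -13430 = -39 + 13430 = 13391$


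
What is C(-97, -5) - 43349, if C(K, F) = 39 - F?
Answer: -43305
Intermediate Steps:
C(-97, -5) - 43349 = (39 - 1*(-5)) - 43349 = (39 + 5) - 43349 = 44 - 43349 = -43305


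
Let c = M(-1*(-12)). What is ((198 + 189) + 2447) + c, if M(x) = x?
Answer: 2846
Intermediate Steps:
c = 12 (c = -1*(-12) = 12)
((198 + 189) + 2447) + c = ((198 + 189) + 2447) + 12 = (387 + 2447) + 12 = 2834 + 12 = 2846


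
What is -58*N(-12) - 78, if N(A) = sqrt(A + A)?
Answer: -78 - 116*I*sqrt(6) ≈ -78.0 - 284.14*I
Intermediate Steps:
N(A) = sqrt(2)*sqrt(A) (N(A) = sqrt(2*A) = sqrt(2)*sqrt(A))
-58*N(-12) - 78 = -58*sqrt(2)*sqrt(-12) - 78 = -58*sqrt(2)*2*I*sqrt(3) - 78 = -116*I*sqrt(6) - 78 = -78 - 116*I*sqrt(6)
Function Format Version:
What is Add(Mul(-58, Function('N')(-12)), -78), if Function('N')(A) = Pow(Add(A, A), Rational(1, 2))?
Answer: Add(-78, Mul(-116, I, Pow(6, Rational(1, 2)))) ≈ Add(-78.000, Mul(-284.14, I))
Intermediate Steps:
Function('N')(A) = Mul(Pow(2, Rational(1, 2)), Pow(A, Rational(1, 2))) (Function('N')(A) = Pow(Mul(2, A), Rational(1, 2)) = Mul(Pow(2, Rational(1, 2)), Pow(A, Rational(1, 2))))
Add(Mul(-58, Function('N')(-12)), -78) = Add(Mul(-58, Mul(Pow(2, Rational(1, 2)), Pow(-12, Rational(1, 2)))), -78) = Add(Mul(-58, Mul(Pow(2, Rational(1, 2)), Mul(2, I, Pow(3, Rational(1, 2))))), -78) = Add(Mul(-58, Mul(2, I, Pow(6, Rational(1, 2)))), -78) = Add(Mul(-116, I, Pow(6, Rational(1, 2))), -78) = Add(-78, Mul(-116, I, Pow(6, Rational(1, 2))))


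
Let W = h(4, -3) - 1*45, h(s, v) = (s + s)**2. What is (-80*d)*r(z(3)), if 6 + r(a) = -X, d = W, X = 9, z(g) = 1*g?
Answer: 22800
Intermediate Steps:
z(g) = g
h(s, v) = 4*s**2 (h(s, v) = (2*s)**2 = 4*s**2)
W = 19 (W = 4*4**2 - 1*45 = 4*16 - 45 = 64 - 45 = 19)
d = 19
r(a) = -15 (r(a) = -6 - 1*9 = -6 - 9 = -15)
(-80*d)*r(z(3)) = -80*19*(-15) = -1520*(-15) = 22800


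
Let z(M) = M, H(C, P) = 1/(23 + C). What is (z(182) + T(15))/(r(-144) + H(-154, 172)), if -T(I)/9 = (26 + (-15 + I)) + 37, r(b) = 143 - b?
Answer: -50435/37596 ≈ -1.3415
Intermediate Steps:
T(I) = -432 - 9*I (T(I) = -9*((26 + (-15 + I)) + 37) = -9*((11 + I) + 37) = -9*(48 + I) = -432 - 9*I)
(z(182) + T(15))/(r(-144) + H(-154, 172)) = (182 + (-432 - 9*15))/((143 - 1*(-144)) + 1/(23 - 154)) = (182 + (-432 - 135))/((143 + 144) + 1/(-131)) = (182 - 567)/(287 - 1/131) = -385/37596/131 = -385*131/37596 = -50435/37596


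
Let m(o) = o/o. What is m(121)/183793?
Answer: 1/183793 ≈ 5.4409e-6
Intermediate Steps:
m(o) = 1
m(121)/183793 = 1/183793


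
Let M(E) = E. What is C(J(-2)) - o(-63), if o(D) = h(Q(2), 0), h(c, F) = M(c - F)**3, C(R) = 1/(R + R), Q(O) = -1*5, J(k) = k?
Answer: 499/4 ≈ 124.75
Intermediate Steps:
Q(O) = -5
C(R) = 1/(2*R)
h(c, F) = (c - F)**3
o(D) = -125 (o(D) = -(0 - 1*(-5))**3 = -(0 + 5)**3 = -1*5**3 = -1*125 = -125)
C(J(-2)) - o(-63) = (1/2)/(-2) - 1*(-125) = (1/2)*(-1/2) + 125 = -1/4 + 125 = 499/4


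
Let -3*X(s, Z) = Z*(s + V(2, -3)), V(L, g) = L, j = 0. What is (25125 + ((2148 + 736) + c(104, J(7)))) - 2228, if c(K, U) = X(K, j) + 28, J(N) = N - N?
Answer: 25809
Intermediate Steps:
X(s, Z) = -Z*(2 + s)/3 (X(s, Z) = -Z*(s + 2)/3 = -Z*(2 + s)/3)
J(N) = 0
c(K, U) = 28 (c(K, U) = -1/3*0*(2 + K) + 28 = 0 + 28 = 28)
(25125 + ((2148 + 736) + c(104, J(7)))) - 2228 = (25125 + ((2148 + 736) + 28)) - 2228 = (25125 + (2884 + 28)) - 2228 = (25125 + 2912) - 2228 = 28037 - 2228 = 25809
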